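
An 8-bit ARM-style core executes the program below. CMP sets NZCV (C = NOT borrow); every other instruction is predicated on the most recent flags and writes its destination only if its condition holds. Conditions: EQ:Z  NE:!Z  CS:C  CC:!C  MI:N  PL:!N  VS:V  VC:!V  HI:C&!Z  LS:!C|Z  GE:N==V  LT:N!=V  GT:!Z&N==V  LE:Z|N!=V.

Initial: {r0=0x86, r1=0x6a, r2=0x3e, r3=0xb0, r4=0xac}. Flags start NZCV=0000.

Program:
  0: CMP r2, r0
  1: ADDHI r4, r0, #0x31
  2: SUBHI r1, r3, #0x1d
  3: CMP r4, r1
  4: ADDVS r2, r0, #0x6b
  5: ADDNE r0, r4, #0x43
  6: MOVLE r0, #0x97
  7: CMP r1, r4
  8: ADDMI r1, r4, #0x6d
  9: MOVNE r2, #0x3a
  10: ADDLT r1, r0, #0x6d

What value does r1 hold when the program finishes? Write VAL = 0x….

0: ✓ CMP  NZCV=1001
1: · ADDHI
2: · SUBHI
3: ✓ CMP  NZCV=0011
4: ✓ ADDVS  r2←0xf1
5: ✓ ADDNE  r0←0xef
6: ✓ MOVLE  r0←0x97
7: ✓ CMP  NZCV=1001
8: ✓ ADDMI  r1←0x19
9: ✓ MOVNE  r2←0x3a
10: · ADDLT

VAL = 0x19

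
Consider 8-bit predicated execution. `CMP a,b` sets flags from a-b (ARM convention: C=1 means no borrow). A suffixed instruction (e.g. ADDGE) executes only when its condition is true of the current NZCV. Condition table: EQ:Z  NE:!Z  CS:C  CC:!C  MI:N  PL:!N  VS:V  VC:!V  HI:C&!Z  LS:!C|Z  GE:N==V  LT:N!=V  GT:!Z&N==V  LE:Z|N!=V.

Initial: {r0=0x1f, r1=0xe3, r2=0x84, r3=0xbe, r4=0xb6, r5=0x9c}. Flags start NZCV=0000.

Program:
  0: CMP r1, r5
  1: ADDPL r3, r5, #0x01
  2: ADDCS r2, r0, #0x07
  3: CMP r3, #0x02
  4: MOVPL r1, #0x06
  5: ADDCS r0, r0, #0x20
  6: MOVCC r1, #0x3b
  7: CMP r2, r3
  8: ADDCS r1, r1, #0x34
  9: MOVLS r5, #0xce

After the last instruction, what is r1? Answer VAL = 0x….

0: ✓ CMP  NZCV=0010
1: ✓ ADDPL  r3←0x9d
2: ✓ ADDCS  r2←0x26
3: ✓ CMP  NZCV=1010
4: · MOVPL
5: ✓ ADDCS  r0←0x3f
6: · MOVCC
7: ✓ CMP  NZCV=1001
8: · ADDCS
9: ✓ MOVLS  r5←0xce

VAL = 0xe3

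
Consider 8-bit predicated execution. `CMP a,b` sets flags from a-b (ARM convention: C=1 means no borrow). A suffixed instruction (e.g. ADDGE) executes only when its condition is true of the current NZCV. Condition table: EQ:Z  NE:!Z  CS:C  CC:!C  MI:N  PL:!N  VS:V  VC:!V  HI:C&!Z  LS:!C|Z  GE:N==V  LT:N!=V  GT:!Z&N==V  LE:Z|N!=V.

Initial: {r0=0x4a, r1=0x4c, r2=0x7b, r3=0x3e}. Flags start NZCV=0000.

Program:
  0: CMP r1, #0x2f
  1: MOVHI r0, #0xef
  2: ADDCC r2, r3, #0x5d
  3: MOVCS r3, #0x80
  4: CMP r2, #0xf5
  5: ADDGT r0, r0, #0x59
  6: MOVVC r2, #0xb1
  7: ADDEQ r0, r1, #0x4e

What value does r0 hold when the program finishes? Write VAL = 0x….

0: ✓ CMP  NZCV=0010
1: ✓ MOVHI  r0←0xef
2: · ADDCC
3: ✓ MOVCS  r3←0x80
4: ✓ CMP  NZCV=1001
5: ✓ ADDGT  r0←0x48
6: · MOVVC
7: · ADDEQ

VAL = 0x48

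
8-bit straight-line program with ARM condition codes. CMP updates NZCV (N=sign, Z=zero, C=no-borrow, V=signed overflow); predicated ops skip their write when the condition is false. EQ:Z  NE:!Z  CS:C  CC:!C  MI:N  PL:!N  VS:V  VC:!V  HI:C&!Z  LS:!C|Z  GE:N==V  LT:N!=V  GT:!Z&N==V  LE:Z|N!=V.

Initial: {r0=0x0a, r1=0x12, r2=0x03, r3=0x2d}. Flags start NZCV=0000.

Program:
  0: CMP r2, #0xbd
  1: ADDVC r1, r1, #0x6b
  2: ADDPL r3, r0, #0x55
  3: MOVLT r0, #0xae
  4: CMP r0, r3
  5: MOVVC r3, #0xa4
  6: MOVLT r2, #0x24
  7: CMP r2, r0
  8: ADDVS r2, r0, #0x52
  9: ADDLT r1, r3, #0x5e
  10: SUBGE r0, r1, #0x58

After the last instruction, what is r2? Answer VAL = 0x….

VAL = 0x24

[0] flags=0000 → (cmp)
[1] flags=0000 VC?T → r1=0x7d
[2] flags=0000 PL?T → r3=0x5f
[3] flags=0000 LT?F → skip
[4] flags=1000 → (cmp)
[5] flags=1000 VC?T → r3=0xa4
[6] flags=1000 LT?T → r2=0x24
[7] flags=0010 → (cmp)
[8] flags=0010 VS?F → skip
[9] flags=0010 LT?F → skip
[10] flags=0010 GE?T → r0=0x25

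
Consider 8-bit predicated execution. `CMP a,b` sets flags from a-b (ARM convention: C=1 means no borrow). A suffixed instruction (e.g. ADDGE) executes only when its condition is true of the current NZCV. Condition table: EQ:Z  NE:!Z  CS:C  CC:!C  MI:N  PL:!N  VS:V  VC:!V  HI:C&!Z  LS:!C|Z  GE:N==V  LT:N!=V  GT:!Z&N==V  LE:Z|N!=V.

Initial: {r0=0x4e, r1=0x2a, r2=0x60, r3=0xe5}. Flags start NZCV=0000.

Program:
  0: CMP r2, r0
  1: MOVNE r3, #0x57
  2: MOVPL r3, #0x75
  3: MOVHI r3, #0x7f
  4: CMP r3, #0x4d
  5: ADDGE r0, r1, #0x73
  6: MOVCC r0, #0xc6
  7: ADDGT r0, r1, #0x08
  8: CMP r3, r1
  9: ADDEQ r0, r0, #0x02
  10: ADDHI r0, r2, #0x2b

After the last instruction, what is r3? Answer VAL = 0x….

[0] flags=0010 → (cmp)
[1] flags=0010 NE?T → r3=0x57
[2] flags=0010 PL?T → r3=0x75
[3] flags=0010 HI?T → r3=0x7f
[4] flags=0010 → (cmp)
[5] flags=0010 GE?T → r0=0x9d
[6] flags=0010 CC?F → skip
[7] flags=0010 GT?T → r0=0x32
[8] flags=0010 → (cmp)
[9] flags=0010 EQ?F → skip
[10] flags=0010 HI?T → r0=0x8b

VAL = 0x7f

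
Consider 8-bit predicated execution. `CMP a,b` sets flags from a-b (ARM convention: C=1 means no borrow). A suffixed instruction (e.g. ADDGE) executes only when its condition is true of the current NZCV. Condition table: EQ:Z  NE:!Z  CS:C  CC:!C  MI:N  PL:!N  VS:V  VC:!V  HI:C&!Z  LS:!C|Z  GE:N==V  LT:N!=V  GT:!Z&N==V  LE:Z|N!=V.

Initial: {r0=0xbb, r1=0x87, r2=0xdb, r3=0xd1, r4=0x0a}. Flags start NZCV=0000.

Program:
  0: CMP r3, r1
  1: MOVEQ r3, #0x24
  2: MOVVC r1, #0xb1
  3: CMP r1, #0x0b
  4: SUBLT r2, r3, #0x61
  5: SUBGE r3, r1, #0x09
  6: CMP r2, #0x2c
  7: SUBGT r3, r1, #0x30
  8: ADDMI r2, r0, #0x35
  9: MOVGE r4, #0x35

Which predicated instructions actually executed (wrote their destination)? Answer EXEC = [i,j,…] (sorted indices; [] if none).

EXEC = [2,4,7,9]

[0] flags=0010 → (cmp)
[1] flags=0010 EQ?F → skip
[2] flags=0010 VC?T → r1=0xb1
[3] flags=1010 → (cmp)
[4] flags=1010 LT?T → r2=0x70
[5] flags=1010 GE?F → skip
[6] flags=0010 → (cmp)
[7] flags=0010 GT?T → r3=0x81
[8] flags=0010 MI?F → skip
[9] flags=0010 GE?T → r4=0x35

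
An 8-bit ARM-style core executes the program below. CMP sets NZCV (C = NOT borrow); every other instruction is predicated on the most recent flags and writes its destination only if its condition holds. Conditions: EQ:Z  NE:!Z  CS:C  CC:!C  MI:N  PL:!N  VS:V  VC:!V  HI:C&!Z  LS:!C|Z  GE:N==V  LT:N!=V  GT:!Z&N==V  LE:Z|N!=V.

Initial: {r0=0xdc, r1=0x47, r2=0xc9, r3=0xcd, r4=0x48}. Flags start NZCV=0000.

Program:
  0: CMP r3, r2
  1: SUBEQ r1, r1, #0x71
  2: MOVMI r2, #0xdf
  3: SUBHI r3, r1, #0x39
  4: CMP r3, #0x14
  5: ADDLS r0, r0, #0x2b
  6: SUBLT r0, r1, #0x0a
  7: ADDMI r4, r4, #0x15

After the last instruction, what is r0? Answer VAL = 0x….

0: ✓ CMP  NZCV=0010
1: · SUBEQ
2: · MOVMI
3: ✓ SUBHI  r3←0x0e
4: ✓ CMP  NZCV=1000
5: ✓ ADDLS  r0←0x07
6: ✓ SUBLT  r0←0x3d
7: ✓ ADDMI  r4←0x5d

VAL = 0x3d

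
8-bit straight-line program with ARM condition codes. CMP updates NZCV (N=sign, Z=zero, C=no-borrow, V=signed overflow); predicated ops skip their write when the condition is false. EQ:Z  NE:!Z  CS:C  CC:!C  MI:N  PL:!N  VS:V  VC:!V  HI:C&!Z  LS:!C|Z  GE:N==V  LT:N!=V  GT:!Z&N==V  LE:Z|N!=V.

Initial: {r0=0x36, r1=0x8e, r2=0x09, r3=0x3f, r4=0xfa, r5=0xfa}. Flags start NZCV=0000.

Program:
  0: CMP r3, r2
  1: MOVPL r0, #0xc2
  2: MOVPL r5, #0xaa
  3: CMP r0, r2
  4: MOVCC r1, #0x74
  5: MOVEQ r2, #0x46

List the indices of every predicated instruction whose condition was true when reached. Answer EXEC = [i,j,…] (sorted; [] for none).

0: ✓ CMP  NZCV=0010
1: ✓ MOVPL  r0←0xc2
2: ✓ MOVPL  r5←0xaa
3: ✓ CMP  NZCV=1010
4: · MOVCC
5: · MOVEQ

EXEC = [1,2]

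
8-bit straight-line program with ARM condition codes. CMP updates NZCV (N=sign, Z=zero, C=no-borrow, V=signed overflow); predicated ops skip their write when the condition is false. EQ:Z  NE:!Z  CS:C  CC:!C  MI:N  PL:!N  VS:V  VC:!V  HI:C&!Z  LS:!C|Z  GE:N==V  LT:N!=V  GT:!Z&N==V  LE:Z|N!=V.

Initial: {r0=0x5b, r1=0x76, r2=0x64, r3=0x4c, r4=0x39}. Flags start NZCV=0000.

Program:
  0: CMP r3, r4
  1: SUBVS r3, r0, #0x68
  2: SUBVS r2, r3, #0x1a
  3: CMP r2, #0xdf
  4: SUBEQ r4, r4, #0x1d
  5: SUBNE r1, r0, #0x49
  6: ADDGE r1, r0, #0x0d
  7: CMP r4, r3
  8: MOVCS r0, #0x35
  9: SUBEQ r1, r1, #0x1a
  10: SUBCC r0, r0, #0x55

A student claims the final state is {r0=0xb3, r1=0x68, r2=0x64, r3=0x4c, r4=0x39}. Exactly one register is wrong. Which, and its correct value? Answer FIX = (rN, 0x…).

FIX = (r0, 0x06)

0: ✓ CMP  NZCV=0010
1: · SUBVS
2: · SUBVS
3: ✓ CMP  NZCV=1001
4: · SUBEQ
5: ✓ SUBNE  r1←0x12
6: ✓ ADDGE  r1←0x68
7: ✓ CMP  NZCV=1000
8: · MOVCS
9: · SUBEQ
10: ✓ SUBCC  r0←0x06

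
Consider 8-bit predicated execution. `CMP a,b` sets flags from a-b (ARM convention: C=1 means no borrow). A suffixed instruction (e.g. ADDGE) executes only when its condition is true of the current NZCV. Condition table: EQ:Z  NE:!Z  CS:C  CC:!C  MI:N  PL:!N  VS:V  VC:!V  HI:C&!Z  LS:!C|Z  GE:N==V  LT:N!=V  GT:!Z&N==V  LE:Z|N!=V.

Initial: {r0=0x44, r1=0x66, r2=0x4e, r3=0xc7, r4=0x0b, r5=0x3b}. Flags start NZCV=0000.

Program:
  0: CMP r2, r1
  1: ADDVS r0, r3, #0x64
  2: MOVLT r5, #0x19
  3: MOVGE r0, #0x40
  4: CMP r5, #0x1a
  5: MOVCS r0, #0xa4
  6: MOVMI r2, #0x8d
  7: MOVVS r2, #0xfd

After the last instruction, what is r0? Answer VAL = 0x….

[0] flags=1000 → (cmp)
[1] flags=1000 VS?F → skip
[2] flags=1000 LT?T → r5=0x19
[3] flags=1000 GE?F → skip
[4] flags=1000 → (cmp)
[5] flags=1000 CS?F → skip
[6] flags=1000 MI?T → r2=0x8d
[7] flags=1000 VS?F → skip

VAL = 0x44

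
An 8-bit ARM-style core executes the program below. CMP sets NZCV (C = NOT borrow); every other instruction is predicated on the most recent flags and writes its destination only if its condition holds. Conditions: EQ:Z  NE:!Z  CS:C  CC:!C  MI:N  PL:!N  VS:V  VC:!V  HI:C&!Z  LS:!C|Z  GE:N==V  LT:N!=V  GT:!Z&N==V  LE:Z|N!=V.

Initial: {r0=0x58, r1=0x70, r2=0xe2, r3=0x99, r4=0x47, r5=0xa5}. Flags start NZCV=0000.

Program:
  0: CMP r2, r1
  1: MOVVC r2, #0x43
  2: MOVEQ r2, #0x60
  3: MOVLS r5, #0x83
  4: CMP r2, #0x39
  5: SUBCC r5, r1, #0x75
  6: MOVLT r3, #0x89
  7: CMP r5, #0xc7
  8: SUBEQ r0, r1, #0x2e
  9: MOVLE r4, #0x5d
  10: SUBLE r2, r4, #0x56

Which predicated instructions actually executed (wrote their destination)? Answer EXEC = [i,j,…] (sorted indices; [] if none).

0: ✓ CMP  NZCV=0011
1: · MOVVC
2: · MOVEQ
3: · MOVLS
4: ✓ CMP  NZCV=1010
5: · SUBCC
6: ✓ MOVLT  r3←0x89
7: ✓ CMP  NZCV=1000
8: · SUBEQ
9: ✓ MOVLE  r4←0x5d
10: ✓ SUBLE  r2←0x07

EXEC = [6,9,10]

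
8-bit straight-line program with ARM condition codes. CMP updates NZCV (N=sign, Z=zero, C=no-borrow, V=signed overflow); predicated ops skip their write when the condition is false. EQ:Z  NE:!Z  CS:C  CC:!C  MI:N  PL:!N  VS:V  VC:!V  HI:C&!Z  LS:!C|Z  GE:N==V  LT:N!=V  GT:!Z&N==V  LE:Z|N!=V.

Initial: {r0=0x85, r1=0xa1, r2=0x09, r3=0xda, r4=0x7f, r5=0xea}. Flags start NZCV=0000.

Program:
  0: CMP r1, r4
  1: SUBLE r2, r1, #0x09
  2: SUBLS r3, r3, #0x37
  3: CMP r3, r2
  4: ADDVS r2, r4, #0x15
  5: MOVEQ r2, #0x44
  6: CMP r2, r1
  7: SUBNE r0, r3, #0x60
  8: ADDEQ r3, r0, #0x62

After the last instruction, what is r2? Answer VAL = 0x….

VAL = 0x98

[0] flags=0011 → (cmp)
[1] flags=0011 LE?T → r2=0x98
[2] flags=0011 LS?F → skip
[3] flags=0010 → (cmp)
[4] flags=0010 VS?F → skip
[5] flags=0010 EQ?F → skip
[6] flags=1000 → (cmp)
[7] flags=1000 NE?T → r0=0x7a
[8] flags=1000 EQ?F → skip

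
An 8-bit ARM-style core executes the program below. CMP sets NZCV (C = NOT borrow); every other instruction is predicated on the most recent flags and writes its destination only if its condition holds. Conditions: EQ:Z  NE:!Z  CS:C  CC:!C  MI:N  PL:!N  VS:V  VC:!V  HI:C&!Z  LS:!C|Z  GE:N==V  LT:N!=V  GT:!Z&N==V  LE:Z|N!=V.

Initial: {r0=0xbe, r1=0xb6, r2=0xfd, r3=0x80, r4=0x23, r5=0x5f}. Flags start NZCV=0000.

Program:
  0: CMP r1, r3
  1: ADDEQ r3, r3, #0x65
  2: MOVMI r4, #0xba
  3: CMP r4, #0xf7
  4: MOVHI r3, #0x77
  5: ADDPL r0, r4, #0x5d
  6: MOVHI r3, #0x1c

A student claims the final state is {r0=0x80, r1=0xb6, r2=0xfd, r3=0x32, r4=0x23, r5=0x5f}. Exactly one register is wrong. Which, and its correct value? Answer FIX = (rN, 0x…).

FIX = (r3, 0x80)

0: ✓ CMP  NZCV=0010
1: · ADDEQ
2: · MOVMI
3: ✓ CMP  NZCV=0000
4: · MOVHI
5: ✓ ADDPL  r0←0x80
6: · MOVHI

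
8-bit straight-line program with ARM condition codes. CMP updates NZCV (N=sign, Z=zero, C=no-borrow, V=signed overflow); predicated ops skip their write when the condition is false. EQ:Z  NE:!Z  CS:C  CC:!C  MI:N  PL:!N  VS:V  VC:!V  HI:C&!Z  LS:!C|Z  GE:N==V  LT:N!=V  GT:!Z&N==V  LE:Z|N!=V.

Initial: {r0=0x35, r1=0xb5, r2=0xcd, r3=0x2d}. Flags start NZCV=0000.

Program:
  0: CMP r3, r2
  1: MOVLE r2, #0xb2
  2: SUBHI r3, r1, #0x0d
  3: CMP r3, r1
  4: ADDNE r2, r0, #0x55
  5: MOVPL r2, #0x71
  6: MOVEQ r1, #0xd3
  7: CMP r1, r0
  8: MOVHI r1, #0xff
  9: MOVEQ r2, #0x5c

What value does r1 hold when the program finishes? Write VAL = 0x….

0: ✓ CMP  NZCV=0000
1: · MOVLE
2: · SUBHI
3: ✓ CMP  NZCV=0000
4: ✓ ADDNE  r2←0x8a
5: ✓ MOVPL  r2←0x71
6: · MOVEQ
7: ✓ CMP  NZCV=1010
8: ✓ MOVHI  r1←0xff
9: · MOVEQ

VAL = 0xff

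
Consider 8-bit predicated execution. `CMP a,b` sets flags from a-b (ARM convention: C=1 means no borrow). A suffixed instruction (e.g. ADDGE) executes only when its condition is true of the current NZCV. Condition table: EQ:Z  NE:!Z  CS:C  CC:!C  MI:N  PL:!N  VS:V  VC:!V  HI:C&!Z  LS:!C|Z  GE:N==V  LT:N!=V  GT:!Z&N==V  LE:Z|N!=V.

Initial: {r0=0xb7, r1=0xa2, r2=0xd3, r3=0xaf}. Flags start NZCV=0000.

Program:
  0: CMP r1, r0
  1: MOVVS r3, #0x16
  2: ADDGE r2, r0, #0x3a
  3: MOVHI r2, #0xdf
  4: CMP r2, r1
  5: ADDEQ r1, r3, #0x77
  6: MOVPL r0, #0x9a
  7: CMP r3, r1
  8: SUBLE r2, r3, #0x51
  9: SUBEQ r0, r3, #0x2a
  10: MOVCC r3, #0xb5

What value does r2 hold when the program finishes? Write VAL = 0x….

VAL = 0xd3

[0] flags=1000 → (cmp)
[1] flags=1000 VS?F → skip
[2] flags=1000 GE?F → skip
[3] flags=1000 HI?F → skip
[4] flags=0010 → (cmp)
[5] flags=0010 EQ?F → skip
[6] flags=0010 PL?T → r0=0x9a
[7] flags=0010 → (cmp)
[8] flags=0010 LE?F → skip
[9] flags=0010 EQ?F → skip
[10] flags=0010 CC?F → skip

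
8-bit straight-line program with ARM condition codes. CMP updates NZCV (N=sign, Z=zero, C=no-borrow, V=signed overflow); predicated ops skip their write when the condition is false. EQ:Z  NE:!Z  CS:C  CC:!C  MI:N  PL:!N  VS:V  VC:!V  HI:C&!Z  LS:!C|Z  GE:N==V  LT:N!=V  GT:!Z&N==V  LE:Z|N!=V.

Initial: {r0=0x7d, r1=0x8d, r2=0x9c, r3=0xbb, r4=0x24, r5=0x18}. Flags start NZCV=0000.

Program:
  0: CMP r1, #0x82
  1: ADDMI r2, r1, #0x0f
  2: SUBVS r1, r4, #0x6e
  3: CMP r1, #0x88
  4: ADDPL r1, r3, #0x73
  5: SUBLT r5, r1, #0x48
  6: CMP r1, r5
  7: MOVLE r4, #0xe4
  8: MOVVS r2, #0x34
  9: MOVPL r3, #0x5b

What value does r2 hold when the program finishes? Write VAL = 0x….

VAL = 0x9c

0: ✓ CMP  NZCV=0010
1: · ADDMI
2: · SUBVS
3: ✓ CMP  NZCV=0010
4: ✓ ADDPL  r1←0x2e
5: · SUBLT
6: ✓ CMP  NZCV=0010
7: · MOVLE
8: · MOVVS
9: ✓ MOVPL  r3←0x5b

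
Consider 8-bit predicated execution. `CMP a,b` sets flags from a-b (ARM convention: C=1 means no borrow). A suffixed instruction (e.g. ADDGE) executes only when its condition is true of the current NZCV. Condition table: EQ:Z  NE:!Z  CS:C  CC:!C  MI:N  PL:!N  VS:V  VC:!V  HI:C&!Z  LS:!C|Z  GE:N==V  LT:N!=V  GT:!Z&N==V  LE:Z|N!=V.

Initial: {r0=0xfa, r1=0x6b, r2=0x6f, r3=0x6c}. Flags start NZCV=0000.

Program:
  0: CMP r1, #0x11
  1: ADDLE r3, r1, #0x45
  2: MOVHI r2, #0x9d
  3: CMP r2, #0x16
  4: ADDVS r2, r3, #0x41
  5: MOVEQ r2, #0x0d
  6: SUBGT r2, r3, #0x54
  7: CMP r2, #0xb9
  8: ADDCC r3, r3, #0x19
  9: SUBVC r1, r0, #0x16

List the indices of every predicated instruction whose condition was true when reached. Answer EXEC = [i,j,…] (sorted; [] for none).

EXEC = [2,8,9]

0: ✓ CMP  NZCV=0010
1: · ADDLE
2: ✓ MOVHI  r2←0x9d
3: ✓ CMP  NZCV=1010
4: · ADDVS
5: · MOVEQ
6: · SUBGT
7: ✓ CMP  NZCV=1000
8: ✓ ADDCC  r3←0x85
9: ✓ SUBVC  r1←0xe4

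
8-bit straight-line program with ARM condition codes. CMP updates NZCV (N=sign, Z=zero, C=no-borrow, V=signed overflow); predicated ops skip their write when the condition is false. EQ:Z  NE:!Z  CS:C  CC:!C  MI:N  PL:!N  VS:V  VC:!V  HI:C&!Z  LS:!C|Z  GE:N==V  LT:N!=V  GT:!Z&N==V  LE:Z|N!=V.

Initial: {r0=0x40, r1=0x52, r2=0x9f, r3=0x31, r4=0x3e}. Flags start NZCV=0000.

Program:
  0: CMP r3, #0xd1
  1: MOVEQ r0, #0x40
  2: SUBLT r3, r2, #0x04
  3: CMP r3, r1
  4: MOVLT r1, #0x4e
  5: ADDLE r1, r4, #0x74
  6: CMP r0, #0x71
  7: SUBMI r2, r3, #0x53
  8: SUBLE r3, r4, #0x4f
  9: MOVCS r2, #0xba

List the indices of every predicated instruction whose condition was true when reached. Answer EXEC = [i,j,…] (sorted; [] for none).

EXEC = [4,5,7,8]

[0] flags=0000 → (cmp)
[1] flags=0000 EQ?F → skip
[2] flags=0000 LT?F → skip
[3] flags=1000 → (cmp)
[4] flags=1000 LT?T → r1=0x4e
[5] flags=1000 LE?T → r1=0xb2
[6] flags=1000 → (cmp)
[7] flags=1000 MI?T → r2=0xde
[8] flags=1000 LE?T → r3=0xef
[9] flags=1000 CS?F → skip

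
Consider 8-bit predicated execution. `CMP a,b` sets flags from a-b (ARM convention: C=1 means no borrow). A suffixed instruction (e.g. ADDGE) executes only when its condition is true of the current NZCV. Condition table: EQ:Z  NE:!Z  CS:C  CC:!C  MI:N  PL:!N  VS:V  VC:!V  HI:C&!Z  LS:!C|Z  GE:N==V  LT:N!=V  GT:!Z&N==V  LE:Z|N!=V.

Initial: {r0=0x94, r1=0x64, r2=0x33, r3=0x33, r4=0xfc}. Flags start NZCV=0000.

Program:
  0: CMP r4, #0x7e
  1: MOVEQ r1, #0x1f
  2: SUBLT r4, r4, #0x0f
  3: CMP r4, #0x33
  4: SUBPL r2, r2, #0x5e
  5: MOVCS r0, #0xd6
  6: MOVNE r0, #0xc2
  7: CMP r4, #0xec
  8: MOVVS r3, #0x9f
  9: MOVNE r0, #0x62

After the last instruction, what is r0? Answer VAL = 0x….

VAL = 0x62

[0] flags=0011 → (cmp)
[1] flags=0011 EQ?F → skip
[2] flags=0011 LT?T → r4=0xed
[3] flags=1010 → (cmp)
[4] flags=1010 PL?F → skip
[5] flags=1010 CS?T → r0=0xd6
[6] flags=1010 NE?T → r0=0xc2
[7] flags=0010 → (cmp)
[8] flags=0010 VS?F → skip
[9] flags=0010 NE?T → r0=0x62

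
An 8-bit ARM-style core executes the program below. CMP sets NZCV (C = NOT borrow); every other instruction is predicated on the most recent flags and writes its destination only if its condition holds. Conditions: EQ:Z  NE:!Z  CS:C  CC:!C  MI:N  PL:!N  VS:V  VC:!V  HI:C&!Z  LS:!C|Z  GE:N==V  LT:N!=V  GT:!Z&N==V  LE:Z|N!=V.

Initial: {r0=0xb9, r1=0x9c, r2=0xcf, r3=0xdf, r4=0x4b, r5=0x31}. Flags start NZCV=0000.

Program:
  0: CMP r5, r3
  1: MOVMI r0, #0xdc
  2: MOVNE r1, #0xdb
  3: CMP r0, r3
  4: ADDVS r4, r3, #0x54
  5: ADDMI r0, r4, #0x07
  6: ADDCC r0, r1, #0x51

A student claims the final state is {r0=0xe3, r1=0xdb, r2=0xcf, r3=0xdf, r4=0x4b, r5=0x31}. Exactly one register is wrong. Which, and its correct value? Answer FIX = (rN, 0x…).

[0] flags=0000 → (cmp)
[1] flags=0000 MI?F → skip
[2] flags=0000 NE?T → r1=0xdb
[3] flags=1000 → (cmp)
[4] flags=1000 VS?F → skip
[5] flags=1000 MI?T → r0=0x52
[6] flags=1000 CC?T → r0=0x2c

FIX = (r0, 0x2c)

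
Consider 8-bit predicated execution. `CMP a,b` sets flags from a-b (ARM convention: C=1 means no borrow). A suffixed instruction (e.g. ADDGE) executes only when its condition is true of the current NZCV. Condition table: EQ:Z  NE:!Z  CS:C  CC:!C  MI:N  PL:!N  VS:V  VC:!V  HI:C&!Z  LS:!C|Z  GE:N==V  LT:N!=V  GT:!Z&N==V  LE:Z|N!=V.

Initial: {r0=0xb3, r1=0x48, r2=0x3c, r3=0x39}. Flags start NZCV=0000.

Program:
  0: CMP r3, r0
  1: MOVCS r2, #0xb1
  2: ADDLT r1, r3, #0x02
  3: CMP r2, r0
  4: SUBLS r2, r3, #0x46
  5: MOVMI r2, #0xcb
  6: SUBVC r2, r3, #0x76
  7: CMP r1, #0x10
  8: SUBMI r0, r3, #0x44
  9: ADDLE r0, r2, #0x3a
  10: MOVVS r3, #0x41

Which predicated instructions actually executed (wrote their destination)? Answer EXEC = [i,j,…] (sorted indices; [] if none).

[0] flags=1001 → (cmp)
[1] flags=1001 CS?F → skip
[2] flags=1001 LT?F → skip
[3] flags=1001 → (cmp)
[4] flags=1001 LS?T → r2=0xf3
[5] flags=1001 MI?T → r2=0xcb
[6] flags=1001 VC?F → skip
[7] flags=0010 → (cmp)
[8] flags=0010 MI?F → skip
[9] flags=0010 LE?F → skip
[10] flags=0010 VS?F → skip

EXEC = [4,5]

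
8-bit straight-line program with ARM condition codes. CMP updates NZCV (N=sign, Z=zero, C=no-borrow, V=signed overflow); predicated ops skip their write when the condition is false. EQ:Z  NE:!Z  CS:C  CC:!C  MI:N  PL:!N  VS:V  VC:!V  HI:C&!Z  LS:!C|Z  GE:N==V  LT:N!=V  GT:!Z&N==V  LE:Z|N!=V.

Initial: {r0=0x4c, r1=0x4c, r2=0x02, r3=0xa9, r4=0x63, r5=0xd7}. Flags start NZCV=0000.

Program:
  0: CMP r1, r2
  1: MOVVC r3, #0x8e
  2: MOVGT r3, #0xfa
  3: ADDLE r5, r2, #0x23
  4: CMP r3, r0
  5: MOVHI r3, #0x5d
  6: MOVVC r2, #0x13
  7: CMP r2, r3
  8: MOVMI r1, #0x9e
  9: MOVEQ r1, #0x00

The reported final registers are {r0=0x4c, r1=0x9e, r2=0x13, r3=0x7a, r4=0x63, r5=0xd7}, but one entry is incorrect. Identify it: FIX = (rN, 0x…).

FIX = (r3, 0x5d)

0: ✓ CMP  NZCV=0010
1: ✓ MOVVC  r3←0x8e
2: ✓ MOVGT  r3←0xfa
3: · ADDLE
4: ✓ CMP  NZCV=1010
5: ✓ MOVHI  r3←0x5d
6: ✓ MOVVC  r2←0x13
7: ✓ CMP  NZCV=1000
8: ✓ MOVMI  r1←0x9e
9: · MOVEQ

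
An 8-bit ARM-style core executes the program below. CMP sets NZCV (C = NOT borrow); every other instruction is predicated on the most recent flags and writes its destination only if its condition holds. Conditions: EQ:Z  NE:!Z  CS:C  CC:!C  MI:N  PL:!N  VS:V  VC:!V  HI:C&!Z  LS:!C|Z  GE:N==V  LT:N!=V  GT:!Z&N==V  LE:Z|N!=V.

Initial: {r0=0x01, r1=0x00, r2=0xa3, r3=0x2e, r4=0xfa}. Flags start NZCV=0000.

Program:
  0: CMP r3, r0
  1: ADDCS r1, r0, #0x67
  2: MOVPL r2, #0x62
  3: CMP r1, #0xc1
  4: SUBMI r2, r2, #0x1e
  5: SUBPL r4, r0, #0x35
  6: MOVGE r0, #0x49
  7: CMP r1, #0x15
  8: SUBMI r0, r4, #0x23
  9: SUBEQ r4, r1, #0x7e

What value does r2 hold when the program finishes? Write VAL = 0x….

[0] flags=0010 → (cmp)
[1] flags=0010 CS?T → r1=0x68
[2] flags=0010 PL?T → r2=0x62
[3] flags=1001 → (cmp)
[4] flags=1001 MI?T → r2=0x44
[5] flags=1001 PL?F → skip
[6] flags=1001 GE?T → r0=0x49
[7] flags=0010 → (cmp)
[8] flags=0010 MI?F → skip
[9] flags=0010 EQ?F → skip

VAL = 0x44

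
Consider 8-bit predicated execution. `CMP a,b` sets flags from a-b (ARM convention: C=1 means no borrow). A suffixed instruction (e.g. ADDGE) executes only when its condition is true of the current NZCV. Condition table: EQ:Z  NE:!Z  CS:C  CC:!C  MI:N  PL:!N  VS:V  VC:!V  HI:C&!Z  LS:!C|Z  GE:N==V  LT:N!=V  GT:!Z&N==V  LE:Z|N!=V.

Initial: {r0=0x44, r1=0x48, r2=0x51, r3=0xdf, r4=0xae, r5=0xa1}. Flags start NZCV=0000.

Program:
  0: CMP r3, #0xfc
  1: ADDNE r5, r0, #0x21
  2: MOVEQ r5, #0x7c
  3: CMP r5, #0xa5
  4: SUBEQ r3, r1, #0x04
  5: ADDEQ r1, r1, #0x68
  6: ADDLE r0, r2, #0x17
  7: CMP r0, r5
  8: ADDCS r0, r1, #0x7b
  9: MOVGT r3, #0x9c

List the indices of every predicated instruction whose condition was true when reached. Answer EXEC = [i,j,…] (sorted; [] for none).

EXEC = [1]

[0] flags=1000 → (cmp)
[1] flags=1000 NE?T → r5=0x65
[2] flags=1000 EQ?F → skip
[3] flags=1001 → (cmp)
[4] flags=1001 EQ?F → skip
[5] flags=1001 EQ?F → skip
[6] flags=1001 LE?F → skip
[7] flags=1000 → (cmp)
[8] flags=1000 CS?F → skip
[9] flags=1000 GT?F → skip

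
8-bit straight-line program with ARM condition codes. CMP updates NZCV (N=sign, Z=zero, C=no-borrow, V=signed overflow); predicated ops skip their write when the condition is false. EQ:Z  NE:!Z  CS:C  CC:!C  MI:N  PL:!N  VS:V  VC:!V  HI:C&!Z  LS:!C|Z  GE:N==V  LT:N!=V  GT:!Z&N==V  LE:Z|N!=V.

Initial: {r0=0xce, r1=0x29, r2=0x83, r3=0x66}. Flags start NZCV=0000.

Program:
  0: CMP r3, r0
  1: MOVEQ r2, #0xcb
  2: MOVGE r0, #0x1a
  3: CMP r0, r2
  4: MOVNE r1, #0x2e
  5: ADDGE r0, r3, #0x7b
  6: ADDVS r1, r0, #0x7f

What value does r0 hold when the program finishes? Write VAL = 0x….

[0] flags=1001 → (cmp)
[1] flags=1001 EQ?F → skip
[2] flags=1001 GE?T → r0=0x1a
[3] flags=1001 → (cmp)
[4] flags=1001 NE?T → r1=0x2e
[5] flags=1001 GE?T → r0=0xe1
[6] flags=1001 VS?T → r1=0x60

VAL = 0xe1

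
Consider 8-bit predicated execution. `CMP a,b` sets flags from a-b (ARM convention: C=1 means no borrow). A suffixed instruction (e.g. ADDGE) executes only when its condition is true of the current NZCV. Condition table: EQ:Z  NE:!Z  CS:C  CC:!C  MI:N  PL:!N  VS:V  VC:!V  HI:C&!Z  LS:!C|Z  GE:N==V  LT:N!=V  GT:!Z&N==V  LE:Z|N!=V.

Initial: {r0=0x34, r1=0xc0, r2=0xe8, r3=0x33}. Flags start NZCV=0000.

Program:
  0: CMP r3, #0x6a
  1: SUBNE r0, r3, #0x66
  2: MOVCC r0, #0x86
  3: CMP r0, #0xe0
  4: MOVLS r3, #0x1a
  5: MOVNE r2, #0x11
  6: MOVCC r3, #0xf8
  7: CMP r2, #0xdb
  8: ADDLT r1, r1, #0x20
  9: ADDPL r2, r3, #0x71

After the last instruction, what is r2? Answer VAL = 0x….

VAL = 0x69

0: ✓ CMP  NZCV=1000
1: ✓ SUBNE  r0←0xcd
2: ✓ MOVCC  r0←0x86
3: ✓ CMP  NZCV=1000
4: ✓ MOVLS  r3←0x1a
5: ✓ MOVNE  r2←0x11
6: ✓ MOVCC  r3←0xf8
7: ✓ CMP  NZCV=0000
8: · ADDLT
9: ✓ ADDPL  r2←0x69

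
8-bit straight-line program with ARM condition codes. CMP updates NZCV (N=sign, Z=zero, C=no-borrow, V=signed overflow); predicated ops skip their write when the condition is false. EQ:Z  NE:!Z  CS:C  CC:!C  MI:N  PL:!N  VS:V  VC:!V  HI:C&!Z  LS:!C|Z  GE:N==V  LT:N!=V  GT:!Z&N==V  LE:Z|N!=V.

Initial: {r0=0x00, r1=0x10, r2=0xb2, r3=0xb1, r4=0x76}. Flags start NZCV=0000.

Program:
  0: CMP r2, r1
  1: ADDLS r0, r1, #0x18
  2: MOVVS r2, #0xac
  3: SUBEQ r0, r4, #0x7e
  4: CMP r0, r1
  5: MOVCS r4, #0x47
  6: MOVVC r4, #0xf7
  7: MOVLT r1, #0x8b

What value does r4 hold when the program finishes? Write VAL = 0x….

VAL = 0xf7

[0] flags=1010 → (cmp)
[1] flags=1010 LS?F → skip
[2] flags=1010 VS?F → skip
[3] flags=1010 EQ?F → skip
[4] flags=1000 → (cmp)
[5] flags=1000 CS?F → skip
[6] flags=1000 VC?T → r4=0xf7
[7] flags=1000 LT?T → r1=0x8b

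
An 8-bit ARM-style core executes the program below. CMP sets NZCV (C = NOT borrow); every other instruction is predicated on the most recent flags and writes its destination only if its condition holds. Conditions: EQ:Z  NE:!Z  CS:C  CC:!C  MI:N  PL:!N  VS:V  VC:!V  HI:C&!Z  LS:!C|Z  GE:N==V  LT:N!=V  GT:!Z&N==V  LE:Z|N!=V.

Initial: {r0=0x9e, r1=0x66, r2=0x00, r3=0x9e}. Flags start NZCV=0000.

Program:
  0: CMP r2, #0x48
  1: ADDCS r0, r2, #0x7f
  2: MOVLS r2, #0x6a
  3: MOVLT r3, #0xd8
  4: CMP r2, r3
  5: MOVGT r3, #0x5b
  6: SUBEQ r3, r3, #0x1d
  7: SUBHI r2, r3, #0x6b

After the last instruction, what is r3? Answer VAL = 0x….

VAL = 0x5b

[0] flags=1000 → (cmp)
[1] flags=1000 CS?F → skip
[2] flags=1000 LS?T → r2=0x6a
[3] flags=1000 LT?T → r3=0xd8
[4] flags=1001 → (cmp)
[5] flags=1001 GT?T → r3=0x5b
[6] flags=1001 EQ?F → skip
[7] flags=1001 HI?F → skip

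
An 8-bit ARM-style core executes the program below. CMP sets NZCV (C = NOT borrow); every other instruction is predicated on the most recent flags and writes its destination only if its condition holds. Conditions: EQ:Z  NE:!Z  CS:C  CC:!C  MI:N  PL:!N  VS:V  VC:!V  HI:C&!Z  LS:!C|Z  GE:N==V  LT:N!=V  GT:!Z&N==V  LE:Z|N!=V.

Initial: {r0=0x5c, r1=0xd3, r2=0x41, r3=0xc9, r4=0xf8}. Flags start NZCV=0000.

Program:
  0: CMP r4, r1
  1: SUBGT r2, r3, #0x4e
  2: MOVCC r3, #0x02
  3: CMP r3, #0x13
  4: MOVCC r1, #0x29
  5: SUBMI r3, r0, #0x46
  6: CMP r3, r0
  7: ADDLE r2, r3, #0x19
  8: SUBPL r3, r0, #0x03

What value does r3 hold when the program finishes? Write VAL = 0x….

[0] flags=0010 → (cmp)
[1] flags=0010 GT?T → r2=0x7b
[2] flags=0010 CC?F → skip
[3] flags=1010 → (cmp)
[4] flags=1010 CC?F → skip
[5] flags=1010 MI?T → r3=0x16
[6] flags=1000 → (cmp)
[7] flags=1000 LE?T → r2=0x2f
[8] flags=1000 PL?F → skip

VAL = 0x16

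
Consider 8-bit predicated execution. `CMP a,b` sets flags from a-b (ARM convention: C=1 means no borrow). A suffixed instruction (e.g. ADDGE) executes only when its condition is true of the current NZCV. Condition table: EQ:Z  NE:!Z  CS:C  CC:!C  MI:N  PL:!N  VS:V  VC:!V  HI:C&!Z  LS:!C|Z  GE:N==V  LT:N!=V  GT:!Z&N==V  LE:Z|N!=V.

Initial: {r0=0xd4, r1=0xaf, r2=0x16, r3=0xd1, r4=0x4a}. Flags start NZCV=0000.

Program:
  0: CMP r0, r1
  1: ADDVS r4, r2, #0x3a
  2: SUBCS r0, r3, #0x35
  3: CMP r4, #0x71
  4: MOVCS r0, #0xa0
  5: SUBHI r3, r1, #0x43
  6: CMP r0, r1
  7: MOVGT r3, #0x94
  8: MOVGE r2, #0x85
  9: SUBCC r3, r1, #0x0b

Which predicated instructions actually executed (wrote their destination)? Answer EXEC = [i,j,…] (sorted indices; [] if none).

[0] flags=0010 → (cmp)
[1] flags=0010 VS?F → skip
[2] flags=0010 CS?T → r0=0x9c
[3] flags=1000 → (cmp)
[4] flags=1000 CS?F → skip
[5] flags=1000 HI?F → skip
[6] flags=1000 → (cmp)
[7] flags=1000 GT?F → skip
[8] flags=1000 GE?F → skip
[9] flags=1000 CC?T → r3=0xa4

EXEC = [2,9]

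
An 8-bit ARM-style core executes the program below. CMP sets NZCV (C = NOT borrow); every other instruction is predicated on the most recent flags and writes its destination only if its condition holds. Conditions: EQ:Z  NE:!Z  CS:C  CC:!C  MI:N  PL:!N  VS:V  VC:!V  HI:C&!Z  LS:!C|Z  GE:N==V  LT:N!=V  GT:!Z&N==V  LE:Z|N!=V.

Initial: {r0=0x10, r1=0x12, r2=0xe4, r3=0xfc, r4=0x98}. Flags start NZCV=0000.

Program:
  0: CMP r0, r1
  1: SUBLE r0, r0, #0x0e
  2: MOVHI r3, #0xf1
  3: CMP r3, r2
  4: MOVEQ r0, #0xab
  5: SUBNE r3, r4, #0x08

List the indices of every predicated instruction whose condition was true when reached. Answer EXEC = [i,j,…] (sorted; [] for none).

EXEC = [1,5]

0: ✓ CMP  NZCV=1000
1: ✓ SUBLE  r0←0x02
2: · MOVHI
3: ✓ CMP  NZCV=0010
4: · MOVEQ
5: ✓ SUBNE  r3←0x90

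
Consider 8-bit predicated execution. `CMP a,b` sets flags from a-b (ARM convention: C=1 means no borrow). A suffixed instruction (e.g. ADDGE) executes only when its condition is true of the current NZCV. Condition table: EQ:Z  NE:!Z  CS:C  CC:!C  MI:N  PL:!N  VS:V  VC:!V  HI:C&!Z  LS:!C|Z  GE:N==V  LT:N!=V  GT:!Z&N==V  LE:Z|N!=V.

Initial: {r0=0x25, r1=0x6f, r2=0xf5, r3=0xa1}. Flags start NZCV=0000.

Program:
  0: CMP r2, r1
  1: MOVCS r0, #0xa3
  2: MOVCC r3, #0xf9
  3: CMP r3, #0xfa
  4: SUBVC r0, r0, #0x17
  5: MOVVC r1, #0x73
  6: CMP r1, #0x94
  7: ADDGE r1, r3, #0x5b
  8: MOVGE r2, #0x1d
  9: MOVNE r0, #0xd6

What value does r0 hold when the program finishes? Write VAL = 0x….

[0] flags=1010 → (cmp)
[1] flags=1010 CS?T → r0=0xa3
[2] flags=1010 CC?F → skip
[3] flags=1000 → (cmp)
[4] flags=1000 VC?T → r0=0x8c
[5] flags=1000 VC?T → r1=0x73
[6] flags=1001 → (cmp)
[7] flags=1001 GE?T → r1=0xfc
[8] flags=1001 GE?T → r2=0x1d
[9] flags=1001 NE?T → r0=0xd6

VAL = 0xd6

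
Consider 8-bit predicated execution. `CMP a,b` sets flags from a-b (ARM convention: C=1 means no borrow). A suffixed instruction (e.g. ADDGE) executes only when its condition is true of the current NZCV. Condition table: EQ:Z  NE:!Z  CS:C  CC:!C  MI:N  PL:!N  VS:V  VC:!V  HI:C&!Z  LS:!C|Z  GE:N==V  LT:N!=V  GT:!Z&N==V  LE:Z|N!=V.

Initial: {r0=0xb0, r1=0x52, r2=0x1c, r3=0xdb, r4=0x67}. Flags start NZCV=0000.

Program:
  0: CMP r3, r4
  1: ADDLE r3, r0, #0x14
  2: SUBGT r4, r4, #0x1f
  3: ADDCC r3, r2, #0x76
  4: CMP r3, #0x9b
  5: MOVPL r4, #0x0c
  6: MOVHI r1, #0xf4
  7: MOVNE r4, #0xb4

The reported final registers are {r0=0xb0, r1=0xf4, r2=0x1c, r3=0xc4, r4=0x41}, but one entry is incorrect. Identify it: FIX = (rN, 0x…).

FIX = (r4, 0xb4)

0: ✓ CMP  NZCV=0011
1: ✓ ADDLE  r3←0xc4
2: · SUBGT
3: · ADDCC
4: ✓ CMP  NZCV=0010
5: ✓ MOVPL  r4←0x0c
6: ✓ MOVHI  r1←0xf4
7: ✓ MOVNE  r4←0xb4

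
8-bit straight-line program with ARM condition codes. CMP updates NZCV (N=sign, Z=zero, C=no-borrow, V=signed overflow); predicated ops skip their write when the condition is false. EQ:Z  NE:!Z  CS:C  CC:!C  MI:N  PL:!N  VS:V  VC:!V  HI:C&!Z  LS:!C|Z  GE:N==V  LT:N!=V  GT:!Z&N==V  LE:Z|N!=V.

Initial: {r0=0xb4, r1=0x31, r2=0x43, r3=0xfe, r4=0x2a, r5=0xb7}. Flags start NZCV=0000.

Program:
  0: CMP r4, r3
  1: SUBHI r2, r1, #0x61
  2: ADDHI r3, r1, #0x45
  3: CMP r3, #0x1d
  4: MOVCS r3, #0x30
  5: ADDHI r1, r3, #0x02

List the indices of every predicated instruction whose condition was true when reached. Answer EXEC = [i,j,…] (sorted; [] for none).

[0] flags=0000 → (cmp)
[1] flags=0000 HI?F → skip
[2] flags=0000 HI?F → skip
[3] flags=1010 → (cmp)
[4] flags=1010 CS?T → r3=0x30
[5] flags=1010 HI?T → r1=0x32

EXEC = [4,5]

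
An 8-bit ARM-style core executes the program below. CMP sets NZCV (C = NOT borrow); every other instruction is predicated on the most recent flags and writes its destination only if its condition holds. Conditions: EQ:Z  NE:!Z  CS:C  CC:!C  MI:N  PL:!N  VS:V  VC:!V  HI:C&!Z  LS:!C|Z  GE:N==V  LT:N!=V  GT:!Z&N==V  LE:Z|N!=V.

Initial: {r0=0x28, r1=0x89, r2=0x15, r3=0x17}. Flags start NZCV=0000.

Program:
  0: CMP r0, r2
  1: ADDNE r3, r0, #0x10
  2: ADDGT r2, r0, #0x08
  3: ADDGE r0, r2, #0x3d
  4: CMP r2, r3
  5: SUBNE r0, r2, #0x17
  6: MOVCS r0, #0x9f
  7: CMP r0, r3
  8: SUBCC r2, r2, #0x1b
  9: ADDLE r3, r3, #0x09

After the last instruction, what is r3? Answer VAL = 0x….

VAL = 0x41

[0] flags=0010 → (cmp)
[1] flags=0010 NE?T → r3=0x38
[2] flags=0010 GT?T → r2=0x30
[3] flags=0010 GE?T → r0=0x6d
[4] flags=1000 → (cmp)
[5] flags=1000 NE?T → r0=0x19
[6] flags=1000 CS?F → skip
[7] flags=1000 → (cmp)
[8] flags=1000 CC?T → r2=0x15
[9] flags=1000 LE?T → r3=0x41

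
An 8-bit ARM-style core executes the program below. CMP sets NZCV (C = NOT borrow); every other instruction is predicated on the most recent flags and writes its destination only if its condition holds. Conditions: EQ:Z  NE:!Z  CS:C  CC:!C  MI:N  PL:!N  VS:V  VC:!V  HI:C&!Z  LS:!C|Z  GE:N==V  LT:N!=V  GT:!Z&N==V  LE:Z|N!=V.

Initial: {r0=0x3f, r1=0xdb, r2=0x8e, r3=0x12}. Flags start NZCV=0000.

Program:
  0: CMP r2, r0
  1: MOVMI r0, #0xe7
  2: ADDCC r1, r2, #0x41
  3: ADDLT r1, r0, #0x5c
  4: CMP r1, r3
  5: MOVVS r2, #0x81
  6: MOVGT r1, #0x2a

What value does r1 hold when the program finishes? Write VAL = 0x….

VAL = 0x9b

0: ✓ CMP  NZCV=0011
1: · MOVMI
2: · ADDCC
3: ✓ ADDLT  r1←0x9b
4: ✓ CMP  NZCV=1010
5: · MOVVS
6: · MOVGT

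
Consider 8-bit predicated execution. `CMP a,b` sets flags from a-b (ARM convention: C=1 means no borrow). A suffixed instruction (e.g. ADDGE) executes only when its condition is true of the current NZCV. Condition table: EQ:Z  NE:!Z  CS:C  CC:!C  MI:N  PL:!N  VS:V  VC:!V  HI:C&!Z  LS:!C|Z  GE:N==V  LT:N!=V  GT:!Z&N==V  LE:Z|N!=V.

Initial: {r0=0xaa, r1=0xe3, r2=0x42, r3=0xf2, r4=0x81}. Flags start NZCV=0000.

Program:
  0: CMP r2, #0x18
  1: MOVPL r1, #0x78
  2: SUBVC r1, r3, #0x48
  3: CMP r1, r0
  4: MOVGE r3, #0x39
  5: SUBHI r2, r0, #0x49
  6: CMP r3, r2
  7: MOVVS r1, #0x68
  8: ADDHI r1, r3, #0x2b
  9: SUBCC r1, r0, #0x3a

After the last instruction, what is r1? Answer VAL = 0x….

VAL = 0x70

0: ✓ CMP  NZCV=0010
1: ✓ MOVPL  r1←0x78
2: ✓ SUBVC  r1←0xaa
3: ✓ CMP  NZCV=0110
4: ✓ MOVGE  r3←0x39
5: · SUBHI
6: ✓ CMP  NZCV=1000
7: · MOVVS
8: · ADDHI
9: ✓ SUBCC  r1←0x70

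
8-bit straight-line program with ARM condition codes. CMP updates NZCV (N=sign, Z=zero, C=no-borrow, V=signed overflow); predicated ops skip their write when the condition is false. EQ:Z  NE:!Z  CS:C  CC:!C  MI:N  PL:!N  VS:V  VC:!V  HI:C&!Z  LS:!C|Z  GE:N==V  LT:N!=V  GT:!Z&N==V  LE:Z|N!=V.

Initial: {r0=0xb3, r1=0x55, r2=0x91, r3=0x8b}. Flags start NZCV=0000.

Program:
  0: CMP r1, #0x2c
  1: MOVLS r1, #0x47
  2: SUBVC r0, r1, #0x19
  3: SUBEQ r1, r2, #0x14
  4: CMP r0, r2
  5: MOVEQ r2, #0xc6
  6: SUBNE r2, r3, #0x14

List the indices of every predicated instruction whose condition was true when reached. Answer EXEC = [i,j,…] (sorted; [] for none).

0: ✓ CMP  NZCV=0010
1: · MOVLS
2: ✓ SUBVC  r0←0x3c
3: · SUBEQ
4: ✓ CMP  NZCV=1001
5: · MOVEQ
6: ✓ SUBNE  r2←0x77

EXEC = [2,6]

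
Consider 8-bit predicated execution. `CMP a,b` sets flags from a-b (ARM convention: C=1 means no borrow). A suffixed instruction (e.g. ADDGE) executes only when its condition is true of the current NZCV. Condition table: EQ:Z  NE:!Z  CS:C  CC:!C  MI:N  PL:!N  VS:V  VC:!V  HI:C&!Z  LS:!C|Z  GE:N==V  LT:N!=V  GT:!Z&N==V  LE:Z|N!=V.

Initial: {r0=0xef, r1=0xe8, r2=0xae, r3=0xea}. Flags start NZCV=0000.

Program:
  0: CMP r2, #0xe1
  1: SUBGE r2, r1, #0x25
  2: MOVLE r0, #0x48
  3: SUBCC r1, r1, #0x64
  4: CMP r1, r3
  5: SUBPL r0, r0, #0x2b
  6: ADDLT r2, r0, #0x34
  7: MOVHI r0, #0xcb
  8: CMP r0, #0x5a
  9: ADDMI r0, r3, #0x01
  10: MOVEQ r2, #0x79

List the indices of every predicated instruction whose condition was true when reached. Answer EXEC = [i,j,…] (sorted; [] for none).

[0] flags=1000 → (cmp)
[1] flags=1000 GE?F → skip
[2] flags=1000 LE?T → r0=0x48
[3] flags=1000 CC?T → r1=0x84
[4] flags=1000 → (cmp)
[5] flags=1000 PL?F → skip
[6] flags=1000 LT?T → r2=0x7c
[7] flags=1000 HI?F → skip
[8] flags=1000 → (cmp)
[9] flags=1000 MI?T → r0=0xeb
[10] flags=1000 EQ?F → skip

EXEC = [2,3,6,9]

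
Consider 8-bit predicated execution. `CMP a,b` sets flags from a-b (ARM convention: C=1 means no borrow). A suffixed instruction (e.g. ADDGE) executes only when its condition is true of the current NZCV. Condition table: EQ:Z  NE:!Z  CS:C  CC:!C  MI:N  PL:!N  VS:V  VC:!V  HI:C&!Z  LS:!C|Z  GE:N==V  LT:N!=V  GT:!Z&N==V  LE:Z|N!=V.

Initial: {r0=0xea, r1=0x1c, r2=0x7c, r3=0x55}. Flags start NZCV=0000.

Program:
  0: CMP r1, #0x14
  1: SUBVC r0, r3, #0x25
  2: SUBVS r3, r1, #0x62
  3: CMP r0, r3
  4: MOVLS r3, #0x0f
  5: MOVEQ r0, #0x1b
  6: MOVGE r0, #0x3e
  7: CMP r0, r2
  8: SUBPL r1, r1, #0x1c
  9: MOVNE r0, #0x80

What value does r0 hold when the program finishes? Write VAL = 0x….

[0] flags=0010 → (cmp)
[1] flags=0010 VC?T → r0=0x30
[2] flags=0010 VS?F → skip
[3] flags=1000 → (cmp)
[4] flags=1000 LS?T → r3=0x0f
[5] flags=1000 EQ?F → skip
[6] flags=1000 GE?F → skip
[7] flags=1000 → (cmp)
[8] flags=1000 PL?F → skip
[9] flags=1000 NE?T → r0=0x80

VAL = 0x80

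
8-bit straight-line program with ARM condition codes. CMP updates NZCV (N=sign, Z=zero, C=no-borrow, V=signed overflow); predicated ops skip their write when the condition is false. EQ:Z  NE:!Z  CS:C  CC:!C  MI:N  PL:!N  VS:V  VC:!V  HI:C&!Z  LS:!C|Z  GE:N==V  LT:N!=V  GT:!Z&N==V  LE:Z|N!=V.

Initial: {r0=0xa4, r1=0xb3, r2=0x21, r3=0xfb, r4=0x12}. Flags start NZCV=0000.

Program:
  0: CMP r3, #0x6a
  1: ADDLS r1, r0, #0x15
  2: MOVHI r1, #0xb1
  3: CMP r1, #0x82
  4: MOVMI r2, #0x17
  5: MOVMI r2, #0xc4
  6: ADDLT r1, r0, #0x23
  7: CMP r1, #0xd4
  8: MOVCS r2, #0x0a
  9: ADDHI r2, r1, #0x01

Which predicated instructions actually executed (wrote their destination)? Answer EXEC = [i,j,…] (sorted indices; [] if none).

EXEC = [2]

[0] flags=1010 → (cmp)
[1] flags=1010 LS?F → skip
[2] flags=1010 HI?T → r1=0xb1
[3] flags=0010 → (cmp)
[4] flags=0010 MI?F → skip
[5] flags=0010 MI?F → skip
[6] flags=0010 LT?F → skip
[7] flags=1000 → (cmp)
[8] flags=1000 CS?F → skip
[9] flags=1000 HI?F → skip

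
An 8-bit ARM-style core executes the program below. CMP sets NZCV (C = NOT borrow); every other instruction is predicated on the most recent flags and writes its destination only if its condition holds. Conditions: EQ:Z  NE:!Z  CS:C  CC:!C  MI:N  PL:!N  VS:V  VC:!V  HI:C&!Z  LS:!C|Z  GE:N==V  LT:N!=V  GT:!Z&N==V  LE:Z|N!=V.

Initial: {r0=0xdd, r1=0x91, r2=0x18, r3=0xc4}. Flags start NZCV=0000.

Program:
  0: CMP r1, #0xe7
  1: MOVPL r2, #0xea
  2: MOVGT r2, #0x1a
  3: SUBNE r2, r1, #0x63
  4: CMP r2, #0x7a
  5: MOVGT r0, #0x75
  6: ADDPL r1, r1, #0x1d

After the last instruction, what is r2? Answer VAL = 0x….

VAL = 0x2e

0: ✓ CMP  NZCV=1000
1: · MOVPL
2: · MOVGT
3: ✓ SUBNE  r2←0x2e
4: ✓ CMP  NZCV=1000
5: · MOVGT
6: · ADDPL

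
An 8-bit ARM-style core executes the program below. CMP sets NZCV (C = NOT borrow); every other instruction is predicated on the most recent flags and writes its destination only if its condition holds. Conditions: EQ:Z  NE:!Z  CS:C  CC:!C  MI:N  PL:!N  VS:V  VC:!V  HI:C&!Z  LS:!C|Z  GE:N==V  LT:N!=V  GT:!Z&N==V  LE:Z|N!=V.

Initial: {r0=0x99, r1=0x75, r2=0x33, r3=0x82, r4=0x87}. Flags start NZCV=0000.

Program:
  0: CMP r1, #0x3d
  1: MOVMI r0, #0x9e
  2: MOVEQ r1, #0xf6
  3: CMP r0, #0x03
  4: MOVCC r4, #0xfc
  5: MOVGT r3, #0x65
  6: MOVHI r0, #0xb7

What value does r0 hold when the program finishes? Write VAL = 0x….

[0] flags=0010 → (cmp)
[1] flags=0010 MI?F → skip
[2] flags=0010 EQ?F → skip
[3] flags=1010 → (cmp)
[4] flags=1010 CC?F → skip
[5] flags=1010 GT?F → skip
[6] flags=1010 HI?T → r0=0xb7

VAL = 0xb7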